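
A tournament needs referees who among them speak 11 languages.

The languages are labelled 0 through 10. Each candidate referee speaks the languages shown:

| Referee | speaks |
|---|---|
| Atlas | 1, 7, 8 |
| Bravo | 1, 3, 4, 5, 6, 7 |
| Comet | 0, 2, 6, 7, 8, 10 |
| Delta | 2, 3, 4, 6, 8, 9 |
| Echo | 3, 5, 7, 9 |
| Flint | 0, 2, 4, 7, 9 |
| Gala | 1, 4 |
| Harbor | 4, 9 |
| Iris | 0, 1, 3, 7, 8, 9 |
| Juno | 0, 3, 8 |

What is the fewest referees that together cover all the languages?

Bravo and Comet and Iris together: Bravo ∪ Comet ∪ Iris = {0, 1, 2, 3, 4, 5, 6, 7, 8, 9, 10} — every language is covered.
Only Comet contains 10, so Comet is forced; the remaining 5 languages need at least 2 more referees (each remaining referee adds at most 4) — so at least 3 referees are needed, and 3 is optimal.

3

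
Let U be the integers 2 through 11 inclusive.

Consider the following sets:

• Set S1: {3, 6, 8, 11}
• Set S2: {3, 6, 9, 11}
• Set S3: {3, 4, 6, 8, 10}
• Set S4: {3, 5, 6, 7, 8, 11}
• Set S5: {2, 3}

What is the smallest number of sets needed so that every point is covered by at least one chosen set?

S2 and S3 and S4 and S5 together: S2 ∪ S3 ∪ S4 ∪ S5 = {2, 3, 4, 5, 6, 7, 8, 9, 10, 11} — every point is covered.
No 3 of the 5 sets cover everything (all 10 combinations miss at least one point), so 4 is optimal.

4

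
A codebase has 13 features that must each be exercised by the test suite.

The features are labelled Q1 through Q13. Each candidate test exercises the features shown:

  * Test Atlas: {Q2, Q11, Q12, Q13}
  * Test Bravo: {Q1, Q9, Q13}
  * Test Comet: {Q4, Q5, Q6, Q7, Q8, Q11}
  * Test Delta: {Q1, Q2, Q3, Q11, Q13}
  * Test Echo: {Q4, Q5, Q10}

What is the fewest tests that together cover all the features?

Take {Atlas, Bravo, Comet, Delta, Echo}. Their union is {Q1, Q2, Q3, Q4, Q5, Q6, Q7, Q8, Q9, Q10, Q11, Q12, Q13}, which is all 13 features.
No 4 of the 5 tests cover everything (all 5 combinations miss at least one feature), so 5 is optimal.

5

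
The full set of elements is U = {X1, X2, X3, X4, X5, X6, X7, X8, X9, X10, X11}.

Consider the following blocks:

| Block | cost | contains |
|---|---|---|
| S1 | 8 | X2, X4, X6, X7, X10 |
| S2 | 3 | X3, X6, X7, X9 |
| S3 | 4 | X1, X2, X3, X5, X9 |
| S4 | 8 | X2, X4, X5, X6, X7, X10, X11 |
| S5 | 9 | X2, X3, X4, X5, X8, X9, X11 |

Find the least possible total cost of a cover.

21

S1, S3, S5 together cover every element (S1 ∪ S3 ∪ S5 = {X1, X2, X3, X4, X5, X6, X7, X8, X9, X10, X11}); total cost 8 + 4 + 9 = 21.
The greedy pick S2, S3, S4, S5 costs 24; no covering selection beats 21.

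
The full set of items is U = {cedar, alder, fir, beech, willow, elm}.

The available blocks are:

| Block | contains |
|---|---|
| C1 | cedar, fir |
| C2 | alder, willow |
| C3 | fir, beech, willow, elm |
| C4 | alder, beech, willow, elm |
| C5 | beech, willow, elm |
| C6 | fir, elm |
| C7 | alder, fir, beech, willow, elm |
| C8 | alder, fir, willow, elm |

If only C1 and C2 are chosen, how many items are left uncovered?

2

Union of C1, C2 = {cedar, alder, fir, willow}.
Not covered: beech, elm — 2 items.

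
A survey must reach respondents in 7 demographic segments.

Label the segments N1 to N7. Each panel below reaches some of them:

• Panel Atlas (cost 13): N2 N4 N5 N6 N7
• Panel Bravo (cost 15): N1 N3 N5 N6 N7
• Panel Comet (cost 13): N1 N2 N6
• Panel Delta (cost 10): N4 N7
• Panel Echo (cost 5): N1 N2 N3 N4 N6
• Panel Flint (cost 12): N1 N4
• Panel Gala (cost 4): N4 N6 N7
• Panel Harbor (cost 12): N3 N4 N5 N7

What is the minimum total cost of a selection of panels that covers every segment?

17

Echo, Harbor together cover every segment (Echo ∪ Harbor = {N1, N2, N3, N4, N5, N6, N7}); total cost 5 + 12 = 17.
The greedy pick Echo, Gala, Harbor costs 21; no covering selection beats 17.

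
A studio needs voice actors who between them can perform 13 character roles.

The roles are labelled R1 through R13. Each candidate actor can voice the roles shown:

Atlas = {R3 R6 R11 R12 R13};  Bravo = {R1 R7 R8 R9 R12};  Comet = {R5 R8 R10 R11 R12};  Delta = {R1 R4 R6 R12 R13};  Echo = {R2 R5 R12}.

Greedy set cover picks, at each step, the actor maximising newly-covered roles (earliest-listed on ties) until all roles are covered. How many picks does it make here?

5

Greedy: pick Atlas (covers 5 new) → pick Bravo (covers 4 new) → pick Comet (covers 2 new) → pick Delta (covers 1 new) → pick Echo (covers 1 new). Total picks: 5.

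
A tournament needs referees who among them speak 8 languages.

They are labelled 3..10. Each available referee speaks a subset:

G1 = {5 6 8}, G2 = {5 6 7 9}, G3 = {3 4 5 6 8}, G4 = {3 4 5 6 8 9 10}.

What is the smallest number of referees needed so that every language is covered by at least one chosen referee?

G2 and G4 together: G2 ∪ G4 = {3, 4, 5, 6, 7, 8, 9, 10} — every language is covered.
No single referee has all 8 languages (the largest, G4, has 7), so 2 is optimal.

2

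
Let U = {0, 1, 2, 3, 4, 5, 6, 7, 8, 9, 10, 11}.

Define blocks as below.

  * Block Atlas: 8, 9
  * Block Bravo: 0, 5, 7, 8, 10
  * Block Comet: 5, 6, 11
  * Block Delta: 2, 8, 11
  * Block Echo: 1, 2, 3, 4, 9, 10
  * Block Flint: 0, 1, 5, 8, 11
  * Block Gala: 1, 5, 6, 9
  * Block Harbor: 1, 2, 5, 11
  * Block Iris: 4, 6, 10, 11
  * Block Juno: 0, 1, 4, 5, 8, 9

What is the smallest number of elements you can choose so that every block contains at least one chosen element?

Take H = {2, 6, 8}. Each listed block contains at least one of these, so H is a hitting set of size 3.
No choice of 2 elements meets every block, so 3 is the minimum.

3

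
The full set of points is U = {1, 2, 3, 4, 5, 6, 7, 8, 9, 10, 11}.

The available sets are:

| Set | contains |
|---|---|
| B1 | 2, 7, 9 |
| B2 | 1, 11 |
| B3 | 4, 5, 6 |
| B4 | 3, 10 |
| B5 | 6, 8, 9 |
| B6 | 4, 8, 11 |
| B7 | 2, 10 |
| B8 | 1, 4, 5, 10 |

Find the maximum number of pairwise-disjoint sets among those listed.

B1, B2, B3, B4 are pairwise disjoint (B1={2,7,9}; B2={1,11}; B3={4,5,6}; B4={3,10}).
Every remaining set overlaps one of these, and no 5 of the listed sets are pairwise disjoint, so 4 is the maximum.

4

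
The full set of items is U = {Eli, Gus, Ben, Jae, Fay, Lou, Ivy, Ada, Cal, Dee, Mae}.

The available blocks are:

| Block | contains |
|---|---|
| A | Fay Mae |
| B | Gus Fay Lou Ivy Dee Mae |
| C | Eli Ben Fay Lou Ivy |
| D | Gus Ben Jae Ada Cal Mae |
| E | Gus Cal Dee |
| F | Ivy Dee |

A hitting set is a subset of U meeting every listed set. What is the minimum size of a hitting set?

3

H = {Ivy, Cal, Mae} meets every block (each contains at least one member of H), and |H| = 3.
No choice of 2 items meets every block, so 3 is the minimum.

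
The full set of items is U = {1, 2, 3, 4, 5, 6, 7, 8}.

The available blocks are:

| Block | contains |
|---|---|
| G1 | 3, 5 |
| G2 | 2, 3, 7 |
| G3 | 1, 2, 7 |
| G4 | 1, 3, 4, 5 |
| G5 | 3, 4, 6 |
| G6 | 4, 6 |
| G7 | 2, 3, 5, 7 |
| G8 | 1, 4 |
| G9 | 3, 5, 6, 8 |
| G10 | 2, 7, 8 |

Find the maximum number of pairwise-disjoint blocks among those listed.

G1, G8, G10 are pairwise disjoint (G1={3,5}; G8={1,4}; G10={2,7,8}).
Every remaining block overlaps one of these, and no 4 of the listed blocks are pairwise disjoint, so 3 is the maximum.

3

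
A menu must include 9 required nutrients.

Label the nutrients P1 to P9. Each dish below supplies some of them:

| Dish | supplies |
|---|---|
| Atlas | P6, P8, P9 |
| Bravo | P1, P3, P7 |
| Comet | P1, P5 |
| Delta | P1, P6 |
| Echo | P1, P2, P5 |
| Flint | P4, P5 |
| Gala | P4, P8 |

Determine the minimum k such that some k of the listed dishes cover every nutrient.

Atlas and Bravo and Echo and Gala together: Atlas ∪ Bravo ∪ Echo ∪ Gala = {P1, P2, P3, P4, P5, P6, P7, P8, P9} — every nutrient is covered.
No 3 of the 7 dishes cover everything (all 35 combinations miss at least one nutrient), so 4 is optimal.

4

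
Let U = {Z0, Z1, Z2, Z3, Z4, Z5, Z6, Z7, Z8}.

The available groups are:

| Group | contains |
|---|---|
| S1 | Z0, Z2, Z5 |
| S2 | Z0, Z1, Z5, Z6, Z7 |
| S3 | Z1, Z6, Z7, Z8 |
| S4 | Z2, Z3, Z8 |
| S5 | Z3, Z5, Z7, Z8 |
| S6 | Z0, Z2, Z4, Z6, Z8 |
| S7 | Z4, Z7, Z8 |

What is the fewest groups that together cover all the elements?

3

Take {S2, S4, S7}. Their union is {Z0, Z1, Z2, Z3, Z4, Z5, Z6, Z7, Z8}, which is all 9 elements.
No 2 of the 7 groups cover everything (all 21 combinations miss at least one element), so 3 is optimal.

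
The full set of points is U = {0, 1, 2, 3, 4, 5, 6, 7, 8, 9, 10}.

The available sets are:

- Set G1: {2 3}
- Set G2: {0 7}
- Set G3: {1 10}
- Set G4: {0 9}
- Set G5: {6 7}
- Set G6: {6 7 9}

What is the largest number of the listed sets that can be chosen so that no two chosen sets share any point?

G1, G3, G4, G5 are pairwise disjoint (G1={2,3}; G3={1,10}; G4={0,9}; G5={6,7}).
Every remaining set overlaps one of these, and no 5 of the listed sets are pairwise disjoint, so 4 is the maximum.

4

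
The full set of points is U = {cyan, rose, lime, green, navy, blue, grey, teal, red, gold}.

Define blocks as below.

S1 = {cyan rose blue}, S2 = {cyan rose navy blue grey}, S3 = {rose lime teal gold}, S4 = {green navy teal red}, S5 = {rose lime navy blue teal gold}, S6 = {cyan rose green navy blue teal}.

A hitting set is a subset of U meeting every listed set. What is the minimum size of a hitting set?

Take H = {rose, red}. Each listed block contains at least one of these, so H is a hitting set of size 2.
The blocks S1, S4 are pairwise disjoint, so any hitting set needs a separate point for each — at least 2. Hence 2 is optimal.

2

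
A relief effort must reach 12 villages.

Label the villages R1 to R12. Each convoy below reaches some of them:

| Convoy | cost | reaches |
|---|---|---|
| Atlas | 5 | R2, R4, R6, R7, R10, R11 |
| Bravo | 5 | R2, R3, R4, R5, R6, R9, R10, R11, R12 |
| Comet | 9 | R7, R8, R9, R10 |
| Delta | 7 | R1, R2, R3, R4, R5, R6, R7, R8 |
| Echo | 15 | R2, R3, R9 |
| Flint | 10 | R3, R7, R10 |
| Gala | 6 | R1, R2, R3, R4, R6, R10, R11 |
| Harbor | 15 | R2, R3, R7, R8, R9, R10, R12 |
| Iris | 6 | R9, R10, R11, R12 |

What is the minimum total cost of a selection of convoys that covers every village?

Bravo, Delta together cover every village (Bravo ∪ Delta = {R1, R2, R3, R4, R5, R6, R7, R8, R9, R10, R11, R12}); total cost 5 + 7 = 12.
No covering selection has total cost below 12.

12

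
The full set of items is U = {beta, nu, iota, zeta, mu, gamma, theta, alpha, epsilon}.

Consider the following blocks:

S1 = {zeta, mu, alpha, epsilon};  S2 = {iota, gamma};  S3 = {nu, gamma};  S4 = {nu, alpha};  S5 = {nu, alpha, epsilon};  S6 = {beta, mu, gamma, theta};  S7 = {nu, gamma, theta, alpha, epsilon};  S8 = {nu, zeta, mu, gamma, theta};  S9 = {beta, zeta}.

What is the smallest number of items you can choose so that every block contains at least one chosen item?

3

Take H = {beta, gamma, alpha}. Each listed block contains at least one of these, so H is a hitting set of size 3.
The blocks S2, S4, S9 are pairwise disjoint, so any hitting set needs a separate item for each — at least 3. Hence 3 is optimal.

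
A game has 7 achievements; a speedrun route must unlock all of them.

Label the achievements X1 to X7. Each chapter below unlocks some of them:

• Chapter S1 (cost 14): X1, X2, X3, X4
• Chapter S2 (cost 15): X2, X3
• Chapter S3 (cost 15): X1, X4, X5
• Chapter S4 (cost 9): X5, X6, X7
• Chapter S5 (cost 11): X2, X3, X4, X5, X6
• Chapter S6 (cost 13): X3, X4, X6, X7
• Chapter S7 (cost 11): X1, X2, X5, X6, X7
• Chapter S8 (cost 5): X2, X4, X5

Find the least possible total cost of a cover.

S5, S7 together cover every achievement (S5 ∪ S7 = {X1, X2, X3, X4, X5, X6, X7}); total cost 11 + 11 = 22.
The greedy pick S8, S7, S5 costs 27; no covering selection beats 22.

22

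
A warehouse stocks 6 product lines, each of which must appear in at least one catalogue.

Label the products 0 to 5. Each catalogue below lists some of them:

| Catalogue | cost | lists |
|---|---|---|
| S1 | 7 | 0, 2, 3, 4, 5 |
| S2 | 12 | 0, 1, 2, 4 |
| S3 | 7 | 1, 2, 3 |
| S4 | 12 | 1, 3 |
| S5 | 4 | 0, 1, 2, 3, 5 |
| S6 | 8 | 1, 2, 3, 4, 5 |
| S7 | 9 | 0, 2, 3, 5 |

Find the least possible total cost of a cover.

11

S1, S5 together cover every product (S1 ∪ S5 = {0, 1, 2, 3, 4, 5}); total cost 7 + 4 = 11.
No covering selection has total cost below 11.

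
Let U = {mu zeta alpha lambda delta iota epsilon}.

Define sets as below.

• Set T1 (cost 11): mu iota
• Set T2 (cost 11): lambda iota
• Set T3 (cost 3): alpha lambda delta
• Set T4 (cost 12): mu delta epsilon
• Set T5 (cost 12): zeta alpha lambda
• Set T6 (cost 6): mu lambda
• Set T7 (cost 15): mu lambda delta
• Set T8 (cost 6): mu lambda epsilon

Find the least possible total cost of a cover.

32

T2, T3, T5, T8 together cover every point (T2 ∪ T3 ∪ T5 ∪ T8 = {mu, zeta, alpha, lambda, delta, iota, epsilon}); total cost 11 + 3 + 12 + 6 = 32.
No covering selection has total cost below 32.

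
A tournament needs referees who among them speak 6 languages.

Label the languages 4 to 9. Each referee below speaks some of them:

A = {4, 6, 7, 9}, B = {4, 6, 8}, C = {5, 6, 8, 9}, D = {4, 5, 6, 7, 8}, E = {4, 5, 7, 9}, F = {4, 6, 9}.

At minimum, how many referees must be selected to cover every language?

2

Take {C, D}. Their union is {4, 5, 6, 7, 8, 9}, which is all 6 languages.
No single referee has all 6 languages (the largest, D, has 5), so 2 is optimal.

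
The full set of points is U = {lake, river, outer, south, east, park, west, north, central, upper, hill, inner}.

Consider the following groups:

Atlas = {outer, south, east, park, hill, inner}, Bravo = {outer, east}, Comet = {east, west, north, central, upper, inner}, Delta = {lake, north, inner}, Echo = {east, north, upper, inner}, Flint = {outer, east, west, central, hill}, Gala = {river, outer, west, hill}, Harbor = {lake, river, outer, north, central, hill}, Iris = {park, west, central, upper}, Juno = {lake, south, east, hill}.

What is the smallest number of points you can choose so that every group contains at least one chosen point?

3

The 3 points {lake, outer, upper} hit every group.
The groups Bravo, Delta, Iris are pairwise disjoint, so any hitting set needs a separate point for each — at least 3. Hence 3 is optimal.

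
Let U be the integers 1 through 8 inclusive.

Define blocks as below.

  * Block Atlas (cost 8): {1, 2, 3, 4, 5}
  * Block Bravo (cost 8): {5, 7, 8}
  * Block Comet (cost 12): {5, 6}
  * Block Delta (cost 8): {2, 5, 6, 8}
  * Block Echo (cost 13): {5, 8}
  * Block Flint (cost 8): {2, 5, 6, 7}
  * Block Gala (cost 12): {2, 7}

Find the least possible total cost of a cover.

Atlas, Bravo, Delta together cover every point (Atlas ∪ Bravo ∪ Delta = {1, 2, 3, 4, 5, 6, 7, 8}); total cost 8 + 8 + 8 = 24.
No covering selection has total cost below 24.

24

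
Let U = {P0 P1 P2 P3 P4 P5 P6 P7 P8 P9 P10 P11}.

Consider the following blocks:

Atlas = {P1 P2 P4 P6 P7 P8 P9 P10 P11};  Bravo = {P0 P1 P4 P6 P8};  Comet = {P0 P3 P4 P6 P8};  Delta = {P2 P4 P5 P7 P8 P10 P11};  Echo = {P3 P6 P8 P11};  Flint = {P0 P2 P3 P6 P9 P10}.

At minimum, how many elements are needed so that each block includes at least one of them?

Take H = {P3, P4}. Each listed block contains at least one of these, so H is a hitting set of size 2.
No single element lies in every block, so at least 2 are needed and 2 is optimal.

2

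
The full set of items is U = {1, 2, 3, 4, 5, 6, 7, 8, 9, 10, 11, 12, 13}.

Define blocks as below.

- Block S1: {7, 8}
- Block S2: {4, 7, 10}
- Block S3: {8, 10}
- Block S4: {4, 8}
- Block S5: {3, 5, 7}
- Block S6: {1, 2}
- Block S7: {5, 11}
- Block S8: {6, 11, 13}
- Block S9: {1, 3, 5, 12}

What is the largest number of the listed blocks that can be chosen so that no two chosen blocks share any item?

S3, S5, S6, S8 are pairwise disjoint (S3={8,10}; S5={3,5,7}; S6={1,2}; S8={6,11,13}).
Every remaining block overlaps one of these, and no 5 of the listed blocks are pairwise disjoint, so 4 is the maximum.

4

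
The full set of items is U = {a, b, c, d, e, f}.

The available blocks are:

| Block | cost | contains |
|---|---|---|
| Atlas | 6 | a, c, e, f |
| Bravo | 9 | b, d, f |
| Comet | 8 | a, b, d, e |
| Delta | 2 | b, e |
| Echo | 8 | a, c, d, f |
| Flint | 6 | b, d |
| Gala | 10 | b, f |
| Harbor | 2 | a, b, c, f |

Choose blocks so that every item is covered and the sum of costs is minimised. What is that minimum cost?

10

Delta, Flint, Harbor together cover every item (Delta ∪ Flint ∪ Harbor = {a, b, c, d, e, f}); total cost 2 + 6 + 2 = 10.
No covering selection has total cost below 10.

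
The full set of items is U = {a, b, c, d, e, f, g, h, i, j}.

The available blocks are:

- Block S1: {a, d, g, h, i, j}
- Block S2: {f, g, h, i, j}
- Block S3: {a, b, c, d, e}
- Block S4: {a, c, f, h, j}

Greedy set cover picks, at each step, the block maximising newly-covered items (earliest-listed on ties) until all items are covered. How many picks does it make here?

Greedy: pick S1 (covers 6 new) → pick S3 (covers 3 new) → pick S2 (covers 1 new). Total picks: 3.
(The true minimum cover uses only 2 blocks, so greedy is not optimal here.)

3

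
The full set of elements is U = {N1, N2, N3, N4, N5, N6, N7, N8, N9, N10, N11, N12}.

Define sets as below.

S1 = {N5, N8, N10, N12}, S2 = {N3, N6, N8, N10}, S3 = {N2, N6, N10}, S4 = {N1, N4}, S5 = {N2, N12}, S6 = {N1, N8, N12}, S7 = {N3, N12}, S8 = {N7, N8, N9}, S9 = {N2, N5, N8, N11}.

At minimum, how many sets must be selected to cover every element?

5

S1, S2, S4, S8, and S9 cover everything between them: the union {N1, N2, N3, N4, N5, N6, N7, N8, N9, N10, N11, N12} is all of U.
No 4 of the 9 sets cover everything (all 126 combinations miss at least one element), so 5 is optimal.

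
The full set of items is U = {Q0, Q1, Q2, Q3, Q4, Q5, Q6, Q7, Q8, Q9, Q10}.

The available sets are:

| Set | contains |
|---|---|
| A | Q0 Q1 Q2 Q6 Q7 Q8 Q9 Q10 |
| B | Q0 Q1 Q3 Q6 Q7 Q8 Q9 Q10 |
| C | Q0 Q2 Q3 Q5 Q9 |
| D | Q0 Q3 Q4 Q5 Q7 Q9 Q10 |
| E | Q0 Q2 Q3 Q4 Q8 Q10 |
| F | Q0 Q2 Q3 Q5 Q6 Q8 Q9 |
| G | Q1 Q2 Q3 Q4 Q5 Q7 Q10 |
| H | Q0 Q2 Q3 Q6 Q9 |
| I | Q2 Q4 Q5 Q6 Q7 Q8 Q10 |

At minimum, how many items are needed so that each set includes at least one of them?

T = {Q4, Q9} meets every set (each contains at least one member of T), and |T| = 2.
No single item lies in every set, so at least 2 are needed and 2 is optimal.

2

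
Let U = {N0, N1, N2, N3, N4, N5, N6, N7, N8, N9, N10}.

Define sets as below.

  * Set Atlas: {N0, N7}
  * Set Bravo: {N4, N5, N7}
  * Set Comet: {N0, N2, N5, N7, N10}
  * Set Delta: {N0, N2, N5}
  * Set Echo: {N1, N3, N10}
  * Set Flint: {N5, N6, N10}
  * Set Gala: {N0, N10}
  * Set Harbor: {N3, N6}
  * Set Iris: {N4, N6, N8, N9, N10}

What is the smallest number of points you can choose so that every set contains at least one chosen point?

4

H = {N0, N5, N6, N10} meets every set (each contains at least one member of H), and |H| = 4.
No choice of 3 points meets every set, so 4 is the minimum.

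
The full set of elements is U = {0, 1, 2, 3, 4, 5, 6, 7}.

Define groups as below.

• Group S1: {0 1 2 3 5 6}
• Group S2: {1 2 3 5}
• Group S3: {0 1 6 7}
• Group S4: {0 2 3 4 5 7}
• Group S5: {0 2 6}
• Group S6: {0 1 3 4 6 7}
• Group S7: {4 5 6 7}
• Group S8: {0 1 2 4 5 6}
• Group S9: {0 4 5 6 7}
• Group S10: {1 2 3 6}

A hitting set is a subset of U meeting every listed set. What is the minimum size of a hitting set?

2

The 2 elements {2, 6} hit every group.
No single element lies in every group, so at least 2 are needed and 2 is optimal.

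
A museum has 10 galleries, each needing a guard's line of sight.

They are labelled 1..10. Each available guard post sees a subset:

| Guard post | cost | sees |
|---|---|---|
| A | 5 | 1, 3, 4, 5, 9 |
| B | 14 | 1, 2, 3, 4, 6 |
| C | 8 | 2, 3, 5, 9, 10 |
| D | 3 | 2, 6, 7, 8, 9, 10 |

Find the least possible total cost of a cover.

A, D together cover every gallery (A ∪ D = {1, 2, 3, 4, 5, 6, 7, 8, 9, 10}); total cost 5 + 3 = 8.
No covering selection has total cost below 8.

8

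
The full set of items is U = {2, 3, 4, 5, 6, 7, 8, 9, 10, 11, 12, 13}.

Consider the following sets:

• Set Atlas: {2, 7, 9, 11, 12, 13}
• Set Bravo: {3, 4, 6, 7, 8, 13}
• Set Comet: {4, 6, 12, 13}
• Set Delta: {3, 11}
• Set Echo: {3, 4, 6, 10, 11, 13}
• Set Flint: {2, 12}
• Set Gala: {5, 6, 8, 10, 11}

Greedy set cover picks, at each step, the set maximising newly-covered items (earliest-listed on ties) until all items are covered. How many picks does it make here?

3

Greedy: pick Atlas (covers 6 new) → pick Bravo (covers 4 new) → pick Gala (covers 2 new). Total picks: 3.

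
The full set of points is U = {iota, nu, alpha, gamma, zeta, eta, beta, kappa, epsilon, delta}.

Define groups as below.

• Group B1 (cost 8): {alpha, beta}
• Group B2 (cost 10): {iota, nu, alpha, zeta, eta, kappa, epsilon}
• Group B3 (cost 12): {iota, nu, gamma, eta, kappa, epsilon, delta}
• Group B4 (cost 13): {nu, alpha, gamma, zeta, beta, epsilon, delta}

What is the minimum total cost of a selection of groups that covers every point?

23

B2, B4 together cover every point (B2 ∪ B4 = {iota, nu, alpha, gamma, zeta, eta, beta, kappa, epsilon, delta}); total cost 10 + 13 = 23.
No covering selection has total cost below 23.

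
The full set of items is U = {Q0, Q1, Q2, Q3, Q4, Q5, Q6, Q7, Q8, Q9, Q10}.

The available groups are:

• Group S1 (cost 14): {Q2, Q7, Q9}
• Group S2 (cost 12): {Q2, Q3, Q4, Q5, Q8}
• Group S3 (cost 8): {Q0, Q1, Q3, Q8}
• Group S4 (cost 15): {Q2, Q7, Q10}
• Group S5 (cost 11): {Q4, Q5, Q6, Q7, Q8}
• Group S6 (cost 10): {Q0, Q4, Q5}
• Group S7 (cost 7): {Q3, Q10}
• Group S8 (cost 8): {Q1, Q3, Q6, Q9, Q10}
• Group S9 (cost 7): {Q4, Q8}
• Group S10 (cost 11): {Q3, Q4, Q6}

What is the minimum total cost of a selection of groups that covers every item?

S2, S3, S5, S8 together cover every item (S2 ∪ S3 ∪ S5 ∪ S8 = {Q0, Q1, Q2, Q3, Q4, Q5, Q6, Q7, Q8, Q9, Q10}); total cost 12 + 8 + 11 + 8 = 39.
No covering selection has total cost below 39.

39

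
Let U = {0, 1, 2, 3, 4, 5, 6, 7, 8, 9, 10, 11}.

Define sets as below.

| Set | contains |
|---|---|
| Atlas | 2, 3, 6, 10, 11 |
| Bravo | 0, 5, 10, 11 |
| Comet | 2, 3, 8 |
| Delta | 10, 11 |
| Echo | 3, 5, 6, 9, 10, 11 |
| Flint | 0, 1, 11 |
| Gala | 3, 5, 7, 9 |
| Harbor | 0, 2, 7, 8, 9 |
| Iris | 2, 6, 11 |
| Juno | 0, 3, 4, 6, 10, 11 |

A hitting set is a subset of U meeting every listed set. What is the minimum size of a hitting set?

Take H = {2, 9, 11}. Each listed set contains at least one of these, so H is a hitting set of size 3.
No choice of 2 points meets every set, so 3 is the minimum.

3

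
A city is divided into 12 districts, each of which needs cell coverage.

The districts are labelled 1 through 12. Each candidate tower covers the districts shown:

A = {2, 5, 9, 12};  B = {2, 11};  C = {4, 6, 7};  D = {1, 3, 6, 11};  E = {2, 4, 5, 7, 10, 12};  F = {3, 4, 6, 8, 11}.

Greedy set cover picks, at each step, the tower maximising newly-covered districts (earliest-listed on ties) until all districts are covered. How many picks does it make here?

Greedy: pick E (covers 6 new) → pick D (covers 4 new) → pick A (covers 1 new) → pick F (covers 1 new). Total picks: 4.

4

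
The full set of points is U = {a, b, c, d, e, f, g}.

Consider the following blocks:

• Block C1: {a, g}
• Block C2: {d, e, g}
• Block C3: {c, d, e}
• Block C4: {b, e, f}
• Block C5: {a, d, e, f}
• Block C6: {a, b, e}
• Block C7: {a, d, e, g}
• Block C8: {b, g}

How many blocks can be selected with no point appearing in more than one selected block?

C1, C4 are pairwise disjoint (C1={a,g}; C4={b,e,f}).
Every remaining block overlaps one of these, and no 3 of the listed blocks are pairwise disjoint, so 2 is the maximum.

2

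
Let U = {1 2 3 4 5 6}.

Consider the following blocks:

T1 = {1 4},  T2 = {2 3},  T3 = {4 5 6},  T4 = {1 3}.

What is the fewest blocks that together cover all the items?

Take {T2, T3, T4}. Their union is {1, 2, 3, 4, 5, 6}, which is all 6 items.
Only T2 contains 2, so T2 is forced; the remaining 4 items need at least 2 more blocks (each remaining block adds at most 3) — so at least 3 blocks are needed, and 3 is optimal.

3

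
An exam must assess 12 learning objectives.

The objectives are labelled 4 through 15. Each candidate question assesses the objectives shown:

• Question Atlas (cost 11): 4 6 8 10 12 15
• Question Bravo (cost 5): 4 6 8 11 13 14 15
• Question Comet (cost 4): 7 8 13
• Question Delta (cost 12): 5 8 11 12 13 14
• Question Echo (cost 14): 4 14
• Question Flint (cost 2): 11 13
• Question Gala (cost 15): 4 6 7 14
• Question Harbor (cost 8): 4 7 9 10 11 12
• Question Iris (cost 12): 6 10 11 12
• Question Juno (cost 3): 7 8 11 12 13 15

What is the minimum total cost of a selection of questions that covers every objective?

25

Bravo, Delta, Harbor together cover every objective (Bravo ∪ Delta ∪ Harbor = {4, 5, 6, 7, 8, 9, 10, 11, 12, 13, 14, 15}); total cost 5 + 12 + 8 = 25.
The greedy pick Juno, Bravo, Harbor, Delta costs 28; no covering selection beats 25.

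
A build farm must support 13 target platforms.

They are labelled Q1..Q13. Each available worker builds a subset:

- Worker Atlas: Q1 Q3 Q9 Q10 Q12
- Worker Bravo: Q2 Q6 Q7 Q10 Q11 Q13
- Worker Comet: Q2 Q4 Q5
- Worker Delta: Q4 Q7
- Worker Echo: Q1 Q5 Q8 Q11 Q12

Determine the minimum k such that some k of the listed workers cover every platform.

4

Atlas and Bravo and Comet and Echo together: Atlas ∪ Bravo ∪ Comet ∪ Echo = {Q1, Q2, Q3, Q4, Q5, Q6, Q7, Q8, Q9, Q10, Q11, Q12, Q13} — every platform is covered.
No 3 of the 5 workers cover everything (all 10 combinations miss at least one platform), so 4 is optimal.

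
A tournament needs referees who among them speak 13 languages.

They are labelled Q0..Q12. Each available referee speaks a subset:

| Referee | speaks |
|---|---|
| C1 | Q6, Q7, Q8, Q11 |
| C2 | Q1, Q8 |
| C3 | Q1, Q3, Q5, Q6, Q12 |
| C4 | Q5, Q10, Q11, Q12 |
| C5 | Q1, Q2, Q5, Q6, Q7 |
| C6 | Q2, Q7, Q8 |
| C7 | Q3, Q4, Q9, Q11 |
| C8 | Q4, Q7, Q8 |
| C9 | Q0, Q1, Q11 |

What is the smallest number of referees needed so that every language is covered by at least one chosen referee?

5

C3 and C4 and C6 and C7 and C9 together: C3 ∪ C4 ∪ C6 ∪ C7 ∪ C9 = {Q0, Q1, Q2, Q3, Q4, Q5, Q6, Q7, Q8, Q9, Q10, Q11, Q12} — every language is covered.
No 4 of the 9 referees cover everything (all 126 combinations miss at least one language), so 5 is optimal.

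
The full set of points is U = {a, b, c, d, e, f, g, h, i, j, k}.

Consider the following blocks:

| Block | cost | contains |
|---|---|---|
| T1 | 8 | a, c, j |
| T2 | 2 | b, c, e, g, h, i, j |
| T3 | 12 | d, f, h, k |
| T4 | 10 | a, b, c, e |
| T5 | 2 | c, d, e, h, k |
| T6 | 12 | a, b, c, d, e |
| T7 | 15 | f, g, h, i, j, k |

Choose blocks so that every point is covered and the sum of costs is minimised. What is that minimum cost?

T1, T2, T3 together cover every point (T1 ∪ T2 ∪ T3 = {a, b, c, d, e, f, g, h, i, j, k}); total cost 8 + 2 + 12 = 22.
The greedy pick T2, T5, T1, T3 costs 24; no covering selection beats 22.

22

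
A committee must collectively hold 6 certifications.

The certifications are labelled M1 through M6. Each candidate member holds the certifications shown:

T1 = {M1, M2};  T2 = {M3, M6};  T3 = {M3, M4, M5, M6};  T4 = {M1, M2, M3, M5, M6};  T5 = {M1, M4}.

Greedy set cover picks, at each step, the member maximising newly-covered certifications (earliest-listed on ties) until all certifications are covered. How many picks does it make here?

Greedy: pick T4 (covers 5 new) → pick T3 (covers 1 new). Total picks: 2.

2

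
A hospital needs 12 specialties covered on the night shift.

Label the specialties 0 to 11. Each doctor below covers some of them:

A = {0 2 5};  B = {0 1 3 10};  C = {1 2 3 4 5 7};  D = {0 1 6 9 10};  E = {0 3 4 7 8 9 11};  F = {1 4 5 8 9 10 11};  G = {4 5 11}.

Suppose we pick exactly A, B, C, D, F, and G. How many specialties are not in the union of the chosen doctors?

Union of A, B, C, D, F, G = {0, 1, 2, 3, 4, 5, 6, 7, 8, 9, 10, 11} — that's every specialty, so 0 are uncovered.

0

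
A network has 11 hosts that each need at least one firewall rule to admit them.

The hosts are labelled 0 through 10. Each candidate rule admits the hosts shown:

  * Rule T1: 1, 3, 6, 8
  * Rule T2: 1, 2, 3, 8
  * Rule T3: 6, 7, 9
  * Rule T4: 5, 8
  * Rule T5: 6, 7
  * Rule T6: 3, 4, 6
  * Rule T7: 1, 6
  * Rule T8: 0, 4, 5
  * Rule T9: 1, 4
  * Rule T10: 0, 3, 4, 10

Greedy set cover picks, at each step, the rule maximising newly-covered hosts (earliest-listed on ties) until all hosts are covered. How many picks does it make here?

5

Greedy: pick T1 (covers 4 new) → pick T8 (covers 3 new) → pick T3 (covers 2 new) → pick T2 (covers 1 new) → pick T10 (covers 1 new). Total picks: 5.
(The true minimum cover uses only 4 rules, so greedy is not optimal here.)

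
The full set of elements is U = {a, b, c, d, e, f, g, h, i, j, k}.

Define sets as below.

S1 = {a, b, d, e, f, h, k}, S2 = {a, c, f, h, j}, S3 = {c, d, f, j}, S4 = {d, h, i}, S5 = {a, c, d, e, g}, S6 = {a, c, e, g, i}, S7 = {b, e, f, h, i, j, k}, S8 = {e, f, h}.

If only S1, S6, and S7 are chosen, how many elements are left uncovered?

0

Union of S1, S6, S7 = {a, b, c, d, e, f, g, h, i, j, k} — that's every element, so 0 are uncovered.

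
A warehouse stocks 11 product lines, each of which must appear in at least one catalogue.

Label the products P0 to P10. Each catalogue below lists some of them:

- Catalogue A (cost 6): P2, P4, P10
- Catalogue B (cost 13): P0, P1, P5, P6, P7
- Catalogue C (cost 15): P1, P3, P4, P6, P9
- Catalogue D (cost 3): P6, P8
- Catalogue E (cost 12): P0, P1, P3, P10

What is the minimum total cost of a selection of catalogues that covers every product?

A, B, C, D together cover every product (A ∪ B ∪ C ∪ D = {P0, P1, P2, P3, P4, P5, P6, P7, P8, P9, P10}); total cost 6 + 13 + 15 + 3 = 37.
No covering selection has total cost below 37.

37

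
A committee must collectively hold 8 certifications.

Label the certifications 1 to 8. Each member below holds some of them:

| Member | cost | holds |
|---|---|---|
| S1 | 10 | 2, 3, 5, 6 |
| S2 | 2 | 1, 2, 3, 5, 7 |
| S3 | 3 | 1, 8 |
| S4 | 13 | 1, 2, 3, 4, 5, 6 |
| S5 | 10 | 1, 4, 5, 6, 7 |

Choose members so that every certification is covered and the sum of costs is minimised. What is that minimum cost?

15

S2, S3, S5 together cover every certification (S2 ∪ S3 ∪ S5 = {1, 2, 3, 4, 5, 6, 7, 8}); total cost 2 + 3 + 10 = 15.
No covering selection has total cost below 15.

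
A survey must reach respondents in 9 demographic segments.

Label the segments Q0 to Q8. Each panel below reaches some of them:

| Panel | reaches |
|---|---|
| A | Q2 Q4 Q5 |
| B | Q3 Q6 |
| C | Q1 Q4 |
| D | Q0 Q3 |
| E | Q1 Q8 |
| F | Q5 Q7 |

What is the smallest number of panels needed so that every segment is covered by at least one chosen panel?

5

A and B and D and E and F together: A ∪ B ∪ D ∪ E ∪ F = {Q0, Q1, Q2, Q3, Q4, Q5, Q6, Q7, Q8} — every segment is covered.
Only F contains Q7, so F is forced; the remaining 7 segments need at least 4 more panels (each remaining panel adds at most 2) — so at least 5 panels are needed, and 5 is optimal.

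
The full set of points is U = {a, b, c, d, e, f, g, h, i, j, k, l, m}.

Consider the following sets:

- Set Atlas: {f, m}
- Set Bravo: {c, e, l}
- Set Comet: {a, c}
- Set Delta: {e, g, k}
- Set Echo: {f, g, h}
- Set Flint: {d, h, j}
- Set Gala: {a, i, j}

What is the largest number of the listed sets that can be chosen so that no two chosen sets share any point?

Atlas, Comet, Delta, Flint are pairwise disjoint (Atlas={f,m}; Comet={a,c}; Delta={e,g,k}; Flint={d,h,j}).
Every remaining set overlaps one of these, and no 5 of the listed sets are pairwise disjoint, so 4 is the maximum.

4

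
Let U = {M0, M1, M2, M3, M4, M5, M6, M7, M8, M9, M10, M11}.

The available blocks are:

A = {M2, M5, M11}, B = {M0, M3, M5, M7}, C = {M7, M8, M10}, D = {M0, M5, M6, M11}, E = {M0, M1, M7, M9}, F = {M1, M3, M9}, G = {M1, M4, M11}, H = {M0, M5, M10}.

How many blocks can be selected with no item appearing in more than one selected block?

C, D, F are pairwise disjoint (C={M7,M8,M10}; D={M0,M5,M6,M11}; F={M1,M3,M9}).
Every remaining block overlaps one of these, and no 4 of the listed blocks are pairwise disjoint, so 3 is the maximum.

3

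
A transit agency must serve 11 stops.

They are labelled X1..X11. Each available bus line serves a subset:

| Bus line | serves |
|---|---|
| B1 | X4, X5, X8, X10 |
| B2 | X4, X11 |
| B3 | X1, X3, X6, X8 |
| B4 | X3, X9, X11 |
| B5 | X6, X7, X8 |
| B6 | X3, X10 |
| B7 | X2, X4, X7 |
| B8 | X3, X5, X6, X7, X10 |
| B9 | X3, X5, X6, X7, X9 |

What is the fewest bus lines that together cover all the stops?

4

B3 and B4 and B7 and B8 together: B3 ∪ B4 ∪ B7 ∪ B8 = {X1, X2, X3, X4, X5, X6, X7, X8, X9, X10, X11} — every stop is covered.
Only B3 contains X1, so B3 is forced; the remaining 7 stops need at least 3 more bus lines (each remaining bus line adds at most 3) — so at least 4 bus lines are needed, and 4 is optimal.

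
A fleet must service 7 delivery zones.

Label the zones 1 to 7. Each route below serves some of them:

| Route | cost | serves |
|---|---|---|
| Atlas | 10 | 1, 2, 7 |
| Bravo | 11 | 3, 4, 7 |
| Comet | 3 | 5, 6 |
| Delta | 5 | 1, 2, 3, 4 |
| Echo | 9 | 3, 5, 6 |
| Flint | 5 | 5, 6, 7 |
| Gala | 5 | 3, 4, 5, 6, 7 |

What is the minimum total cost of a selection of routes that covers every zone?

Delta, Gala together cover every zone (Delta ∪ Gala = {1, 2, 3, 4, 5, 6, 7}); total cost 5 + 5 = 10.
No covering selection has total cost below 10.

10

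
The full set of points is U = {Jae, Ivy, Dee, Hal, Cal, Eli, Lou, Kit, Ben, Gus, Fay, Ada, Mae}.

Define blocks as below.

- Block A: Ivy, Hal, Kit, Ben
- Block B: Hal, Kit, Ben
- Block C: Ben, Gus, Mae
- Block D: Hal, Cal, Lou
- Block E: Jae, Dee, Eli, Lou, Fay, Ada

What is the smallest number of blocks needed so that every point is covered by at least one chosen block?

Take {A, C, D, E}. Their union is {Jae, Ivy, Dee, Hal, Cal, Eli, Lou, Kit, Ben, Gus, Fay, Ada, Mae}, which is all 13 points.
No 3 of the 5 blocks cover everything (all 10 combinations miss at least one point), so 4 is optimal.

4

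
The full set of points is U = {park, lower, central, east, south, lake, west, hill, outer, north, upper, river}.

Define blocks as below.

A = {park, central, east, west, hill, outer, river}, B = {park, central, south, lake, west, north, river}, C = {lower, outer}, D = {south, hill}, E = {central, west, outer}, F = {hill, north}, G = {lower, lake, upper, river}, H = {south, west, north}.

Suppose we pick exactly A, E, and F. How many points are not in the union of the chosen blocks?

4

Union of A, E, F = {park, central, east, west, hill, outer, north, river}.
Not covered: lower, south, lake, upper — 4 points.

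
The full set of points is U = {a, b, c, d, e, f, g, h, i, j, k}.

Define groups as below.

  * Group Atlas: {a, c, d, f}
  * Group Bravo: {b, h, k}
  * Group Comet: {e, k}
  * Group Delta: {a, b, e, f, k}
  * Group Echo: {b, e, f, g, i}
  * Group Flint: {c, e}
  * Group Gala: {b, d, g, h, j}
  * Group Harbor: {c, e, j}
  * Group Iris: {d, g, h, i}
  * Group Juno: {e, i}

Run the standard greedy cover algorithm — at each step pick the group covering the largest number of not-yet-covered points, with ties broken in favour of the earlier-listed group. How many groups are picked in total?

Greedy: pick Delta (covers 5 new) → pick Gala (covers 4 new) → pick Atlas (covers 1 new) → pick Echo (covers 1 new). Total picks: 4.
(The true minimum cover uses only 3 groups, so greedy is not optimal here.)

4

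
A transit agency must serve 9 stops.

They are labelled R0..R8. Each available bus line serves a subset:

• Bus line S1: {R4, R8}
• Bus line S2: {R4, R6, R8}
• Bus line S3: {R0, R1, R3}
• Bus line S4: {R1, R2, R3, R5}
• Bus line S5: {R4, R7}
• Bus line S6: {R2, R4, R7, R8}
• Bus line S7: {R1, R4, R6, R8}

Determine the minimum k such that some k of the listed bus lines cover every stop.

S2 and S3 and S4 and S5 together: S2 ∪ S3 ∪ S4 ∪ S5 = {R0, R1, R2, R3, R4, R5, R6, R7, R8} — every stop is covered.
No 3 of the 7 bus lines cover everything (all 35 combinations miss at least one stop), so 4 is optimal.

4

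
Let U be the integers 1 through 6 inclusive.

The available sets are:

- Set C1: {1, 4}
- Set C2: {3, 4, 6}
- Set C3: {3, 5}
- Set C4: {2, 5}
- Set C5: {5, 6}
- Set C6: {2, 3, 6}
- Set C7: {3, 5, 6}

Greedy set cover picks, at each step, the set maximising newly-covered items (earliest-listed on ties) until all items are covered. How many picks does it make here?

3

Greedy: pick C2 (covers 3 new) → pick C4 (covers 2 new) → pick C1 (covers 1 new). Total picks: 3.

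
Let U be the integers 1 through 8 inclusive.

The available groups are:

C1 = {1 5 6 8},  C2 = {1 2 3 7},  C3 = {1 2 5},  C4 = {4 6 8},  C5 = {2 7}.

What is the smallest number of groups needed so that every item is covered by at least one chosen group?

3

Take {C1, C2, C4}. Their union is {1, 2, 3, 4, 5, 6, 7, 8}, which is all 8 items.
Only C2 contains 3, so C2 is forced; the remaining 4 items need at least 2 more groups (each remaining group adds at most 3) — so at least 3 groups are needed, and 3 is optimal.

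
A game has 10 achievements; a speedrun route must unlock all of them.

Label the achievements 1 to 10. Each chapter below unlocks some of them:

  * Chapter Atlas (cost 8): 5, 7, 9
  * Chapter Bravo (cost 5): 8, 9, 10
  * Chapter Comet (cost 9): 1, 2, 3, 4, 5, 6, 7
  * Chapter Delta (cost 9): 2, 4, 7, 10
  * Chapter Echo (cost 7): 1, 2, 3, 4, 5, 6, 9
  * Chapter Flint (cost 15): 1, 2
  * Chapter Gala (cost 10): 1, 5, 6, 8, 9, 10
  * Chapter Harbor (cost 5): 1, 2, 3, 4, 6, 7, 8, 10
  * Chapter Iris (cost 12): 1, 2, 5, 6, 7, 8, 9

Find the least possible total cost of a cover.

12

Echo, Harbor together cover every achievement (Echo ∪ Harbor = {1, 2, 3, 4, 5, 6, 7, 8, 9, 10}); total cost 7 + 5 = 12.
No covering selection has total cost below 12.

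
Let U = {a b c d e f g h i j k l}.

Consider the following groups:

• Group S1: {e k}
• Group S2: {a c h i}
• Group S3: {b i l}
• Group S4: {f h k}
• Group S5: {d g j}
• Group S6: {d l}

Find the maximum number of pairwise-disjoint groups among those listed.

3

S3, S4, S5 are pairwise disjoint (S3={b,i,l}; S4={f,h,k}; S5={d,g,j}).
Every remaining group overlaps one of these, and no 4 of the listed groups are pairwise disjoint, so 3 is the maximum.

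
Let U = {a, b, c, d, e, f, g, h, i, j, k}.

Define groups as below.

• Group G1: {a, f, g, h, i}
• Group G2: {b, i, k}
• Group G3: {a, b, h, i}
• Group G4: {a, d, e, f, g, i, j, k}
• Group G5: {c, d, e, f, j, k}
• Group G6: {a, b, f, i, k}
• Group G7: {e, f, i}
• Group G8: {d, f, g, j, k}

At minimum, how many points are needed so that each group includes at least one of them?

2

The 2 points {d, i} hit every group.
The groups G3, G5 are pairwise disjoint, so any hitting set needs a separate point for each — at least 2. Hence 2 is optimal.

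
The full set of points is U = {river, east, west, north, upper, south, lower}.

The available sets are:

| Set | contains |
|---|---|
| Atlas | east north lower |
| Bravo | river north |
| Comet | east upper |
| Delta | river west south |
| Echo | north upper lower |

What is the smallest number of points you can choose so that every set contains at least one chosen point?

3

Take H = {north, upper, south}. Each listed set contains at least one of these, so H is a hitting set of size 3.
No choice of 2 points meets every set, so 3 is the minimum.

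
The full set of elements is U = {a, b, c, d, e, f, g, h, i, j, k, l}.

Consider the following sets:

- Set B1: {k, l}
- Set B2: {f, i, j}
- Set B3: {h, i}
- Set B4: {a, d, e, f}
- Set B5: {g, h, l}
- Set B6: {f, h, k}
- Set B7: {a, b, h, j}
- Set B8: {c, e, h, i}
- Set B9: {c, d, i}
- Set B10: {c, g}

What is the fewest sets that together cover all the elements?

B1, B4, B7, B9, and B10 cover everything between them: the union {a, b, c, d, e, f, g, h, i, j, k, l} is all of U.
No 4 of the 10 sets cover everything (all 210 combinations miss at least one element), so 5 is optimal.

5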